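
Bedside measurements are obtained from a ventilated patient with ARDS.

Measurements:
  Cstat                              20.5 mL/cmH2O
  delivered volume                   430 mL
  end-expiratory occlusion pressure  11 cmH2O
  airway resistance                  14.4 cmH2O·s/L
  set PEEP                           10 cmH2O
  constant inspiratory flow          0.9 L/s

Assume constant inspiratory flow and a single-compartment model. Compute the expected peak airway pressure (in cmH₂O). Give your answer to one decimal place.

Total PEEP = 11 cmH2O (set 10 + intrinsic 1); this is the baseline alveolar pressure.
Equation of motion (constant flow): PIP = Vt/C + R·V̇ + PEEP.
PIP = 430/20.5 + 14.4×0.9 + 11 = 20.976 + 12.96 + 11 = 44.936 cmH2O.

44.9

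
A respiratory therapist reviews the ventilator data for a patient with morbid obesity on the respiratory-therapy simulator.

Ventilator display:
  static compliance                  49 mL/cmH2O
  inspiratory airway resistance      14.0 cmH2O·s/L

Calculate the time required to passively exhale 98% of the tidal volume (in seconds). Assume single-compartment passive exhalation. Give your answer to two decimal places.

τ = R × C = 14.0 × 49 mL/cmH2O = 14.0 × 0.049 L/cmH2O = 0.686 s.
Exhaled fraction f = 1 − e^(−t/τ) → t = −τ·ln(1 − f) = −0.686·ln(0.02) = 2.684 s.

2.68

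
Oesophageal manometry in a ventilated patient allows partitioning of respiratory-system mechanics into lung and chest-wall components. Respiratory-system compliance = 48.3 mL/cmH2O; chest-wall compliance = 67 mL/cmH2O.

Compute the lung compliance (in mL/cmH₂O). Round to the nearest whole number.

173

1/CL = 1/Crs − 1/Ccw.
1/CL = 1/48.3 − 1/67 = 0.005779.
CL = 173.04 mL/cmH2O.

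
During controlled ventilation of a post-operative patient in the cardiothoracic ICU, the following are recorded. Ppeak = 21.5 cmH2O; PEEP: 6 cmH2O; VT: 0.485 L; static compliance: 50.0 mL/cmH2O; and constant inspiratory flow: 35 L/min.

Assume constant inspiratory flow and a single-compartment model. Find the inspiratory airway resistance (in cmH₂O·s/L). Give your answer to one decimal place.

9.9

Flow: 35 L/min ÷ 60 = 0.5833 L/s.
Equation of motion (constant flow): PIP = Vt/C + R·V̇ + PEEP.
R·V̇ = PIP − Vt/C − PEEP = 21.5 − 485/50.0 − 6 = 21.5 − 9.7 − 6 = 5.8 cmH2O.
R = 5.8 / 0.5833 = 9.943 cmH2O·s/L.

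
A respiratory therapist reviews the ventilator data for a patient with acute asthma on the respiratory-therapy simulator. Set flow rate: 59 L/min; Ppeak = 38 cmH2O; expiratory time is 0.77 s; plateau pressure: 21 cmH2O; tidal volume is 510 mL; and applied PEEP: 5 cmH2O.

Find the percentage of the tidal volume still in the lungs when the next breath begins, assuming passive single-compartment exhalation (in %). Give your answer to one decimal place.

Flow: 59 L/min ÷ 60 = 0.9833 L/s.
R = (PIP − Pplat)/V̇ = (38 − 21) / 0.9833 = 17.0/0.9833 = 17.289 cmH2O·s/L.
C = Vt/(Pplat − PEEP) = 510.0 / (21 − 5) = 510.0/16.0 = 31.875 mL/cmH2O.
τ = R × C = 17.289 × 0.03188 L/cmH2O = 0.5512 s.
Fraction remaining at end-expiration = e^(−Te/τ) = e^(−0.77/0.5512) = 0.2473 → 24.73%.

24.7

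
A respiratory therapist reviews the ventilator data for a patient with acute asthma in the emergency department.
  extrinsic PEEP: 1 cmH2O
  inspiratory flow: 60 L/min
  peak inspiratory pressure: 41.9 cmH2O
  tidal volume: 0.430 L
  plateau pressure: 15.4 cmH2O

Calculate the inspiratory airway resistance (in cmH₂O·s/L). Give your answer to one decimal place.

Flow: 60 L/min ÷ 60 = 1 L/s.
Raw = (PIP − Pplat) / flow = (41.9 − 15.4) / 1 = 26.5 / 1 = 26.5 cmH2O·s/L.

26.5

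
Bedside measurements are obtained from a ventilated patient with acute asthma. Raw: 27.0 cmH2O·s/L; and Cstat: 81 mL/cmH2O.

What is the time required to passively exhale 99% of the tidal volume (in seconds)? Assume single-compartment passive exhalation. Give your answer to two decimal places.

τ = R × C = 27.0 × 81 mL/cmH2O = 27.0 × 0.081 L/cmH2O = 2.187 s.
Exhaled fraction f = 1 − e^(−t/τ) → t = −τ·ln(1 − f) = −2.187·ln(0.01) = 10.072 s.

10.07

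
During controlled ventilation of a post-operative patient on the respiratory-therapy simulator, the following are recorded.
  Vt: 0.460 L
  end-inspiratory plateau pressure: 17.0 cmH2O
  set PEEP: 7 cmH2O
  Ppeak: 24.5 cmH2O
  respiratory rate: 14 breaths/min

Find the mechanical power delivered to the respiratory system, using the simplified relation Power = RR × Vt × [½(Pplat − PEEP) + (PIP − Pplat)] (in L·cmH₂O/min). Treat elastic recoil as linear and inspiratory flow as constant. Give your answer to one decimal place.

Per-breath work = Vt × [½(Pplat−PEEP) + (PIP−Pplat)] = 0.460 × [0.5×10.0 + 7.5] = 0.460 × 12.5 = 5.75 L·cmH2O.
Power = 14 × 5.75 = 80.5 L·cmH2O/min.

80.5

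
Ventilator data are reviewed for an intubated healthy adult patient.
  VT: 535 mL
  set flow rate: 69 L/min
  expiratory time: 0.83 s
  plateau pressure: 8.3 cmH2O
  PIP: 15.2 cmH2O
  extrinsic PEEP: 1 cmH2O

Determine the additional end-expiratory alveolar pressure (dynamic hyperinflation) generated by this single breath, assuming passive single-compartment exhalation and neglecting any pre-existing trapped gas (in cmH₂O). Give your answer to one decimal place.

1.1

Flow: 69 L/min ÷ 60 = 1.15 L/s.
R = (PIP − Pplat)/V̇ = (15.2 − 8.3) / 1.15 = 6.9/1.15 = 6.0 cmH2O·s/L.
C = Vt/(Pplat − PEEP) = 535.0 / (8.3 − 1) = 535.0/7.3 = 73.288 mL/cmH2O.
τ = R × C = 6.0 × 0.07329 L/cmH2O = 0.4397 s.
Fraction remaining = e^(−Te/τ) = e^(−0.83/0.4397) = 0.1514; trapped volume = 535.0 × 0.1514 = 80.999 mL.
Additional alveolar pressure from trapping ≈ V_trapped / C = 80.999 / 73.288 = 1.105 cmH2O.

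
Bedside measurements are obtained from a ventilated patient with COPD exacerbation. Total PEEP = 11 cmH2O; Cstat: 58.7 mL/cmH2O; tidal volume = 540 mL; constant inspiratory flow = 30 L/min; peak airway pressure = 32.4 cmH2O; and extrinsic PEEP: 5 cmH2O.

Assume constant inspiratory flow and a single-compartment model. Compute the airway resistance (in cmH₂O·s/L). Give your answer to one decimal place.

Flow: 30 L/min ÷ 60 = 0.5 L/s.
Total PEEP = 11 cmH2O (set 5 + intrinsic 6); this is the baseline alveolar pressure.
Equation of motion (constant flow): PIP = Vt/C + R·V̇ + PEEP.
R·V̇ = PIP − Vt/C − PEEP = 32.4 − 540/58.7 − 11 = 32.4 − 9.199 − 11 = 12.201 cmH2O.
R = 12.201 / 0.5 = 24.402 cmH2O·s/L.

24.4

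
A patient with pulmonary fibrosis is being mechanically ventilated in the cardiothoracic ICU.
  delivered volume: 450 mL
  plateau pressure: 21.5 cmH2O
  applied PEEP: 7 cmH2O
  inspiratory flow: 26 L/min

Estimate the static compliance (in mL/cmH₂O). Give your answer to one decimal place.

31.0

Cstat = Vt / (Pplat − PEEP) = 450 / (21.5 − 7) = 450 / 14.5 = 31.034 mL/cmH2O.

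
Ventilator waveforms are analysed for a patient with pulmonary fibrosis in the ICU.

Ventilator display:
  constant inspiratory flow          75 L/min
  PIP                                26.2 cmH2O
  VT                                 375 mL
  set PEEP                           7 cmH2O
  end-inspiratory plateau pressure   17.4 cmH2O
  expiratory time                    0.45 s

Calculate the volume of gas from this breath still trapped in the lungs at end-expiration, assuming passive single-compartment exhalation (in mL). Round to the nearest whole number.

64

Flow: 75 L/min ÷ 60 = 1.25 L/s.
R = (PIP − Pplat)/V̇ = (26.2 − 17.4) / 1.25 = 8.8/1.25 = 7.04 cmH2O·s/L.
C = Vt/(Pplat − PEEP) = 375.0 / (17.4 − 7) = 375.0/10.4 = 36.058 mL/cmH2O.
τ = R × C = 7.04 × 0.03606 L/cmH2O = 0.2539 s.
Fraction remaining = e^(−Te/τ) = e^(−0.45/0.2539) = 0.1699.
Trapped volume = 375.0 × 0.1699 = 63.713 mL.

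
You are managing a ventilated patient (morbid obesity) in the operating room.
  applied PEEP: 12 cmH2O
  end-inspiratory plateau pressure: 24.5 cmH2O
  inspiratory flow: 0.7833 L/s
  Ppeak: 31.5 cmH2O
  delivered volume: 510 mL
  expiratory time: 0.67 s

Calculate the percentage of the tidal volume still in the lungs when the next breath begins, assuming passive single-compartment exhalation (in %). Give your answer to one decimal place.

15.9

R = (PIP − Pplat)/V̇ = (31.5 − 24.5) / 0.7833 = 7.0/0.7833 = 8.937 cmH2O·s/L.
C = Vt/(Pplat − PEEP) = 510.0 / (24.5 − 12) = 510.0/12.5 = 40.8 mL/cmH2O.
τ = R × C = 8.937 × 0.0408 L/cmH2O = 0.3646 s.
Fraction remaining at end-expiration = e^(−Te/τ) = e^(−0.67/0.3646) = 0.1592 → 15.92%.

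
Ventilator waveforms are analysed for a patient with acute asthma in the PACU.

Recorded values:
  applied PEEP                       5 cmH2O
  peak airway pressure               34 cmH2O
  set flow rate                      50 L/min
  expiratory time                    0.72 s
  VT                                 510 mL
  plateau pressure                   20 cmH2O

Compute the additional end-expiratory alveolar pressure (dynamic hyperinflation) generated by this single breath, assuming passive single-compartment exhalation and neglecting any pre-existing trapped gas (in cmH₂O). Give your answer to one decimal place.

4.3

Flow: 50 L/min ÷ 60 = 0.8333 L/s.
R = (PIP − Pplat)/V̇ = (34 − 20) / 0.8333 = 14.0/0.8333 = 16.801 cmH2O·s/L.
C = Vt/(Pplat − PEEP) = 510.0 / (20 − 5) = 510.0/15.0 = 34.0 mL/cmH2O.
τ = R × C = 16.801 × 0.034 L/cmH2O = 0.5712 s.
Fraction remaining = e^(−Te/τ) = e^(−0.72/0.5712) = 0.2835; trapped volume = 510.0 × 0.2835 = 144.59 mL.
Additional alveolar pressure from trapping ≈ V_trapped / C = 144.59 / 34.0 = 4.253 cmH2O.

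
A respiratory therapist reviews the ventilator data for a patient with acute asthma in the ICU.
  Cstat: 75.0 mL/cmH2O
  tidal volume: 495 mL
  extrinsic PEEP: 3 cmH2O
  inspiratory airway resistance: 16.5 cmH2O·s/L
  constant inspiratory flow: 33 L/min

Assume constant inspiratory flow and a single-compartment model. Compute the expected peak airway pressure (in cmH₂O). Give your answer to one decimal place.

Flow: 33 L/min ÷ 60 = 0.55 L/s.
Equation of motion (constant flow): PIP = Vt/C + R·V̇ + PEEP.
PIP = 495/75.0 + 16.5×0.55 + 3 = 6.6 + 9.075 + 3 = 18.675 cmH2O.

18.7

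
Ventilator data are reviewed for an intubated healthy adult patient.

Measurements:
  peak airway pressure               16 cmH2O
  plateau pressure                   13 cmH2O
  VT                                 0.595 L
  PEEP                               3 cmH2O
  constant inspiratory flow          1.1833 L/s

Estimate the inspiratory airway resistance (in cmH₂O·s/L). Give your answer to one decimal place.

2.5

Raw = (PIP − Pplat) / flow = (16 − 13) / 1.1833 = 3.0 / 1.1833 = 2.535 cmH2O·s/L.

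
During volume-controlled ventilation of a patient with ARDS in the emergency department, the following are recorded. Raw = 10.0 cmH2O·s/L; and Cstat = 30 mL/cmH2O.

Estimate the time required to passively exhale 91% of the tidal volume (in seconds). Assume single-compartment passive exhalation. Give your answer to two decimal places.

τ = R × C = 10.0 × 30 mL/cmH2O = 10.0 × 0.030 L/cmH2O = 0.3 s.
Exhaled fraction f = 1 − e^(−t/τ) → t = −τ·ln(1 − f) = −0.3·ln(0.09) = 0.7224 s.

0.72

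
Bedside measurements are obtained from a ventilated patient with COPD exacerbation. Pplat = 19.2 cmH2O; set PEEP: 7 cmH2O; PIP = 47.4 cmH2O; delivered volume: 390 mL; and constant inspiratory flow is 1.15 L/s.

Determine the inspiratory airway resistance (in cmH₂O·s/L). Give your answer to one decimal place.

Raw = (PIP − Pplat) / flow = (47.4 − 19.2) / 1.15 = 28.2 / 1.15 = 24.522 cmH2O·s/L.

24.5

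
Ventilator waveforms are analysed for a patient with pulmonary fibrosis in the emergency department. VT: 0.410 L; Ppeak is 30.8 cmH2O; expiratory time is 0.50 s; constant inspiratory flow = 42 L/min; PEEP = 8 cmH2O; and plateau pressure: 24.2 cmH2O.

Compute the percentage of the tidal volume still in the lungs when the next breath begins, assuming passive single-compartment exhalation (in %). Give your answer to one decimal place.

12.3

Flow: 42 L/min ÷ 60 = 0.7 L/s.
R = (PIP − Pplat)/V̇ = (30.8 − 24.2) / 0.7 = 6.6/0.7 = 9.429 cmH2O·s/L.
C = Vt/(Pplat − PEEP) = 410.0 / (24.2 − 8) = 410.0/16.2 = 25.309 mL/cmH2O.
τ = R × C = 9.429 × 0.02531 L/cmH2O = 0.2386 s.
Fraction remaining at end-expiration = e^(−Te/τ) = e^(−0.50/0.2386) = 0.123 → 12.3%.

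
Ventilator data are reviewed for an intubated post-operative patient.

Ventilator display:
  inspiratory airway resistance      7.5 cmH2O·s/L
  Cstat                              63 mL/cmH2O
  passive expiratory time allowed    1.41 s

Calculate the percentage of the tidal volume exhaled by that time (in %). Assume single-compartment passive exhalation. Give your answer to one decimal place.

94.9

τ = R × C = 7.5 × 63 mL/cmH2O = 7.5 × 0.063 L/cmH2O = 0.4725 s.
Passive exhalation: V(t)/V₀ = e^(−t/τ) = e^(−1.41/0.4725) = 0.05058.
Fraction exhaled = 1 − 0.05058 = 0.9494 → 94.94%.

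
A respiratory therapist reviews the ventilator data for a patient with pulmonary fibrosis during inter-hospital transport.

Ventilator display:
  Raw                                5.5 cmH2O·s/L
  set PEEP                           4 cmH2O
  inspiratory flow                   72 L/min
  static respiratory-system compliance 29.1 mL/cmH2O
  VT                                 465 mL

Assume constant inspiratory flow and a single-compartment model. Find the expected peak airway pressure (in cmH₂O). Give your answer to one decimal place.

26.6

Flow: 72 L/min ÷ 60 = 1.2 L/s.
Equation of motion (constant flow): PIP = Vt/C + R·V̇ + PEEP.
PIP = 465/29.1 + 5.5×1.2 + 4 = 15.979 + 6.6 + 4 = 26.579 cmH2O.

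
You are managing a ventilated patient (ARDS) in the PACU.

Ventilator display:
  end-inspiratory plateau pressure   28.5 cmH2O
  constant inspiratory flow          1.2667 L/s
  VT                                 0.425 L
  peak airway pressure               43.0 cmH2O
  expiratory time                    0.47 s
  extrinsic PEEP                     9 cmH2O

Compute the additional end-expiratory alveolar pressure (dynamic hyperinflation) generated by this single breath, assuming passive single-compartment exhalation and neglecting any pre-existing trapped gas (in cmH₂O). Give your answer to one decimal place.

R = (PIP − Pplat)/V̇ = (43.0 − 28.5) / 1.2667 = 14.5/1.2667 = 11.447 cmH2O·s/L.
C = Vt/(Pplat − PEEP) = 425.0 / (28.5 − 9) = 425.0/19.5 = 21.795 mL/cmH2O.
τ = R × C = 11.447 × 0.0218 L/cmH2O = 0.2495 s.
Fraction remaining = e^(−Te/τ) = e^(−0.47/0.2495) = 0.152; trapped volume = 425.0 × 0.152 = 64.6 mL.
Additional alveolar pressure from trapping ≈ V_trapped / C = 64.6 / 21.795 = 2.964 cmH2O.

3.0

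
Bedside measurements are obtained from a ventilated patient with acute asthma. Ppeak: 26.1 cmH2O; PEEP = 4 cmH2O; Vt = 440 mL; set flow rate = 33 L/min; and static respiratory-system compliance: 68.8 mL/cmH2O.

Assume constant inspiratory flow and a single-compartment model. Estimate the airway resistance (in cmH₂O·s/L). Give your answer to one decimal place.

28.6

Flow: 33 L/min ÷ 60 = 0.55 L/s.
Equation of motion (constant flow): PIP = Vt/C + R·V̇ + PEEP.
R·V̇ = PIP − Vt/C − PEEP = 26.1 − 440/68.8 − 4 = 26.1 − 6.395 − 4 = 15.705 cmH2O.
R = 15.705 / 0.55 = 28.555 cmH2O·s/L.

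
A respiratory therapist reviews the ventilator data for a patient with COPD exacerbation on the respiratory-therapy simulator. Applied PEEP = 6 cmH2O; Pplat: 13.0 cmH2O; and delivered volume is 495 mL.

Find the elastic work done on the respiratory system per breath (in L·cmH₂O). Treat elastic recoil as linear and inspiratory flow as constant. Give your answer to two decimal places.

1.73

Elastic work ≈ ½ × (Pplat − PEEP) × Vt = 0.5 × (13.0 − 6) × 0.495 L = 0.5 × 7.0 × 0.495 = 1.733 L·cmH2O.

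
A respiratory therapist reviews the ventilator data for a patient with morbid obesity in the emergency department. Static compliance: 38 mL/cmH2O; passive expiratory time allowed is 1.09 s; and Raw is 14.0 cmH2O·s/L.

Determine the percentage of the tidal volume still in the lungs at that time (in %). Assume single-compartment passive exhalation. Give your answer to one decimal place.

τ = R × C = 14.0 × 38 mL/cmH2O = 14.0 × 0.038 L/cmH2O = 0.532 s.
Passive exhalation: V(t)/V₀ = e^(−t/τ) = e^(−1.09/0.532) = 0.1289.
Fraction remaining = 0.1289 → 12.89%.

12.9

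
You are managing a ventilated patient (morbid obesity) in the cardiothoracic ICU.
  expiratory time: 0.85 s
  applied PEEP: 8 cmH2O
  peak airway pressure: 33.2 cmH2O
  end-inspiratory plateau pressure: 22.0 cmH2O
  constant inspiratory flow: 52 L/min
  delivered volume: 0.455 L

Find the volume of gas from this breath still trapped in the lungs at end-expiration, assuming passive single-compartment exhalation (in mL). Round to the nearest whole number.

60

Flow: 52 L/min ÷ 60 = 0.8667 L/s.
R = (PIP − Pplat)/V̇ = (33.2 − 22.0) / 0.8667 = 11.2/0.8667 = 12.923 cmH2O·s/L.
C = Vt/(Pplat − PEEP) = 455.0 / (22.0 − 8) = 455.0/14.0 = 32.5 mL/cmH2O.
τ = R × C = 12.923 × 0.0325 L/cmH2O = 0.42 s.
Fraction remaining = e^(−Te/τ) = e^(−0.85/0.42) = 0.1322.
Trapped volume = 455.0 × 0.1322 = 60.151 mL.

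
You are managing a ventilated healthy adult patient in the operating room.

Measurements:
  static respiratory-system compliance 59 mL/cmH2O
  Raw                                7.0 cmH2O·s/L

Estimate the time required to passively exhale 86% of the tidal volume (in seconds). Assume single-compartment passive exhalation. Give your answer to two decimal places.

τ = R × C = 7.0 × 59 mL/cmH2O = 7.0 × 0.059 L/cmH2O = 0.413 s.
Exhaled fraction f = 1 − e^(−t/τ) → t = −τ·ln(1 − f) = −0.413·ln(0.14) = 0.812 s.

0.81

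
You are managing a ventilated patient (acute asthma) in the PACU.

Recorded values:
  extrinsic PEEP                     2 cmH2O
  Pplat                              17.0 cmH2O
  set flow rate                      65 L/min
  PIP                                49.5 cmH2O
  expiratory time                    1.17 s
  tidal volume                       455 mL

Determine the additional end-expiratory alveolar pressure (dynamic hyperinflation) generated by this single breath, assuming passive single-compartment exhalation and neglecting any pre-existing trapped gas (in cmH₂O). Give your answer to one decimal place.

Flow: 65 L/min ÷ 60 = 1.0833 L/s.
R = (PIP − Pplat)/V̇ = (49.5 − 17.0) / 1.0833 = 32.5/1.0833 = 30.001 cmH2O·s/L.
C = Vt/(Pplat − PEEP) = 455.0 / (17.0 − 2) = 455.0/15.0 = 30.333 mL/cmH2O.
τ = R × C = 30.001 × 0.03033 L/cmH2O = 0.9099 s.
Fraction remaining = e^(−Te/τ) = e^(−1.17/0.9099) = 0.2764; trapped volume = 455.0 × 0.2764 = 125.76 mL.
Additional alveolar pressure from trapping ≈ V_trapped / C = 125.76 / 30.333 = 4.146 cmH2O.

4.1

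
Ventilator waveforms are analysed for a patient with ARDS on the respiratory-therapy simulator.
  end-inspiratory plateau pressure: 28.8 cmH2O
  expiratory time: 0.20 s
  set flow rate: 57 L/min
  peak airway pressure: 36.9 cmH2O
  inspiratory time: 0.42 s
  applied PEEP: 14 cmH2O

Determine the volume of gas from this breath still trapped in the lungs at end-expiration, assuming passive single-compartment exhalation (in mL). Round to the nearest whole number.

Flow: 57 L/min ÷ 60 = 0.95 L/s.
Vt = flow × Ti = 0.95 L/s × 0.42 s × 1000 mL/L = 399.0 mL.
R = (PIP − Pplat)/V̇ = (36.9 − 28.8) / 0.95 = 8.1/0.95 = 8.526 cmH2O·s/L.
C = Vt/(Pplat − PEEP) = 399.0 / (28.8 − 14) = 399.0/14.8 = 26.959 mL/cmH2O.
τ = R × C = 8.526 × 0.02696 L/cmH2O = 0.2299 s.
Fraction remaining = e^(−Te/τ) = e^(−0.20/0.2299) = 0.419.
Trapped volume = 399.0 × 0.419 = 167.18 mL.

167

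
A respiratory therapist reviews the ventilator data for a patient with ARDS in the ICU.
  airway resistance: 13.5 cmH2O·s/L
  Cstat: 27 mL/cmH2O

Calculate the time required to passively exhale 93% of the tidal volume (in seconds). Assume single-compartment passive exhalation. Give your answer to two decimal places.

0.97

τ = R × C = 13.5 × 27 mL/cmH2O = 13.5 × 0.027 L/cmH2O = 0.3645 s.
Exhaled fraction f = 1 − e^(−t/τ) → t = −τ·ln(1 − f) = −0.3645·ln(0.07) = 0.9693 s.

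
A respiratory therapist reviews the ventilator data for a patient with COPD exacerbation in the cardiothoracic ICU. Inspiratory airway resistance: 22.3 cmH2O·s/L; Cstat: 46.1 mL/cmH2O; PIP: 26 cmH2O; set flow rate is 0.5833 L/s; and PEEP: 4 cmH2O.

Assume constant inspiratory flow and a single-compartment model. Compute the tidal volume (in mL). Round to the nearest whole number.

Equation of motion (constant flow): PIP = Vt/C + R·V̇ + PEEP.
Vt/C = PIP − R·V̇ − PEEP = 26 − 13.008 − 4 = 8.992 cmH2O.
Vt = C × 8.992 = 46.1 × 8.992 = 414.53 mL.

415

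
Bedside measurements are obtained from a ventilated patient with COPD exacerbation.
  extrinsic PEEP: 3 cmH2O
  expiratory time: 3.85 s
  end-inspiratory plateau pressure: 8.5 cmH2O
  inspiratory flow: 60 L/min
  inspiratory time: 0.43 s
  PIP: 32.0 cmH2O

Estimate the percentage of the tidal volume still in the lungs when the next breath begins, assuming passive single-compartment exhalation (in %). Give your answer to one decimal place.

12.3

Flow: 60 L/min ÷ 60 = 1 L/s.
Vt = flow × Ti = 1 L/s × 0.43 s × 1000 mL/L = 430.0 mL.
R = (PIP − Pplat)/V̇ = (32.0 − 8.5) / 1 = 23.5/1 = 23.5 cmH2O·s/L.
C = Vt/(Pplat − PEEP) = 430.0 / (8.5 − 3) = 430.0/5.5 = 78.182 mL/cmH2O.
τ = R × C = 23.5 × 0.07818 L/cmH2O = 1.837 s.
Fraction remaining at end-expiration = e^(−Te/τ) = e^(−3.85/1.837) = 0.123 → 12.3%.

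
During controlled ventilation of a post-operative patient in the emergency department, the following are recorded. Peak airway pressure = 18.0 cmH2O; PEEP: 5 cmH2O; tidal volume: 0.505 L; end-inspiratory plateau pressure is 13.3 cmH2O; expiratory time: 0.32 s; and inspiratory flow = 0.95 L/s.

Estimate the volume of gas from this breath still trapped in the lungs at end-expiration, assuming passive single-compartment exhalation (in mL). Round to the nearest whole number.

R = (PIP − Pplat)/V̇ = (18.0 − 13.3) / 0.95 = 4.7/0.95 = 4.947 cmH2O·s/L.
C = Vt/(Pplat − PEEP) = 505.0 / (13.3 − 5) = 505.0/8.3 = 60.843 mL/cmH2O.
τ = R × C = 4.947 × 0.06084 L/cmH2O = 0.301 s.
Fraction remaining = e^(−Te/τ) = e^(−0.32/0.301) = 0.3454.
Trapped volume = 505.0 × 0.3454 = 174.43 mL.

174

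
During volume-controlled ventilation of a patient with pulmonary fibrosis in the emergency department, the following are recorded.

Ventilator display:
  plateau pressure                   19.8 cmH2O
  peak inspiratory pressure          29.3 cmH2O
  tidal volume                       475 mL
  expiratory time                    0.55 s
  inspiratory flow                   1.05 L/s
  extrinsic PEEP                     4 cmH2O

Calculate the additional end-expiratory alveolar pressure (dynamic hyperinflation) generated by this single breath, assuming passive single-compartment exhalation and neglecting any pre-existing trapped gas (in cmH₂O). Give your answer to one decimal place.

2.1

R = (PIP − Pplat)/V̇ = (29.3 − 19.8) / 1.05 = 9.5/1.05 = 9.048 cmH2O·s/L.
C = Vt/(Pplat − PEEP) = 475.0 / (19.8 − 4) = 475.0/15.8 = 30.063 mL/cmH2O.
τ = R × C = 9.048 × 0.03006 L/cmH2O = 0.272 s.
Fraction remaining = e^(−Te/τ) = e^(−0.55/0.272) = 0.1324; trapped volume = 475.0 × 0.1324 = 62.89 mL.
Additional alveolar pressure from trapping ≈ V_trapped / C = 62.89 / 30.063 = 2.092 cmH2O.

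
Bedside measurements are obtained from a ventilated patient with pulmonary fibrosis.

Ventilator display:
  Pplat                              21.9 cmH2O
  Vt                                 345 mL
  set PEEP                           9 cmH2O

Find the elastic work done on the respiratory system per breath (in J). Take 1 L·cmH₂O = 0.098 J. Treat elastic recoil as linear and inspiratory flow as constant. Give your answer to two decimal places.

Elastic work ≈ ½ × (Pplat − PEEP) × Vt = 0.5 × (21.9 − 9) × 0.345 L = 0.5 × 12.9 × 0.345 = 2.225 L·cmH2O.
× 0.098 J/(L·cmH2O) → 0.2181 J.

0.22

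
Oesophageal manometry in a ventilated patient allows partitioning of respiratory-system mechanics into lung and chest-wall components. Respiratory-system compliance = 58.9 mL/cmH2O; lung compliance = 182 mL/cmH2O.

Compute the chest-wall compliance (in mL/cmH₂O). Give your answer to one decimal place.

87.1

1/Ccw = 1/Crs − 1/CL.
1/Ccw = 1/58.9 − 1/182 = 0.01148.
Ccw = 87.108 mL/cmH2O.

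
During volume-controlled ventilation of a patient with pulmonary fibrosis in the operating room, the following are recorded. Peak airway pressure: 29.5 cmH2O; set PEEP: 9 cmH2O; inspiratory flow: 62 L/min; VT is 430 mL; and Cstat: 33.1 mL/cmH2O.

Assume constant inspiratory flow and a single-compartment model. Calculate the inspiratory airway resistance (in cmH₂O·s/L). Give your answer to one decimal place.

Flow: 62 L/min ÷ 60 = 1.0333 L/s.
Equation of motion (constant flow): PIP = Vt/C + R·V̇ + PEEP.
R·V̇ = PIP − Vt/C − PEEP = 29.5 − 430/33.1 − 9 = 29.5 − 12.991 − 9 = 7.509 cmH2O.
R = 7.509 / 1.0333 = 7.267 cmH2O·s/L.

7.3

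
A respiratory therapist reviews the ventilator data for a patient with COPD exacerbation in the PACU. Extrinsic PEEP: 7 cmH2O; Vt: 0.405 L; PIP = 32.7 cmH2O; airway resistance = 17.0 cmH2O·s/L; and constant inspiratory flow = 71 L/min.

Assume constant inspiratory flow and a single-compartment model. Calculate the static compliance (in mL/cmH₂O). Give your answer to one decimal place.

Flow: 71 L/min ÷ 60 = 1.1833 L/s.
Equation of motion (constant flow): PIP = Vt/C + R·V̇ + PEEP.
Vt/C = PIP − R·V̇ − PEEP = 32.7 − 17.0×1.1833 − 7 = 32.7 − 20.116 − 7 = 5.584 cmH2O.
C = Vt / 5.584 = 405 / 5.584 = 72.529 mL/cmH2O.

72.5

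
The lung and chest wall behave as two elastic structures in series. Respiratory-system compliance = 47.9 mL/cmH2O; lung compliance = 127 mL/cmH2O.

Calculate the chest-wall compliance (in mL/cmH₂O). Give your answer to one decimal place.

76.9

1/Ccw = 1/Crs − 1/CL.
1/Ccw = 1/47.9 − 1/127 = 0.013.
Ccw = 76.923 mL/cmH2O.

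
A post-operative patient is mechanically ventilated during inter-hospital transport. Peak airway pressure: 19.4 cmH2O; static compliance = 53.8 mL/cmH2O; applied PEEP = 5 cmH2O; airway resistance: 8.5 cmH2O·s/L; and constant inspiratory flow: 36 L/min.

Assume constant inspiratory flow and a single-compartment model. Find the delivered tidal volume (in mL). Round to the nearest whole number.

Flow: 36 L/min ÷ 60 = 0.6 L/s.
Equation of motion (constant flow): PIP = Vt/C + R·V̇ + PEEP.
Vt/C = PIP − R·V̇ − PEEP = 19.4 − 5.1 − 5 = 9.3 cmH2O.
Vt = C × 9.3 = 53.8 × 9.3 = 500.34 mL.

500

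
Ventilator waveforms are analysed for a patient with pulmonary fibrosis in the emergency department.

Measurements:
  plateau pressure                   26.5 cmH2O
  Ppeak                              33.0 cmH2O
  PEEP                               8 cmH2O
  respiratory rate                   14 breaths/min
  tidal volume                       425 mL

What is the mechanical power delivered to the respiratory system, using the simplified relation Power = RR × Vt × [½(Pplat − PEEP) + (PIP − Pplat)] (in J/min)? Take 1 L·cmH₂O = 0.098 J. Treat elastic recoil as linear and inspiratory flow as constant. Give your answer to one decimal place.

Per-breath work = Vt × [½(Pplat−PEEP) + (PIP−Pplat)] = 0.425 × [0.5×18.5 + 6.5] = 0.425 × 15.75 = 6.694 L·cmH2O.
Power = 14 × 6.694 = 93.716 L·cmH2O/min.
× 0.098 J/(L·cmH2O) → 9.184 J/min.

9.2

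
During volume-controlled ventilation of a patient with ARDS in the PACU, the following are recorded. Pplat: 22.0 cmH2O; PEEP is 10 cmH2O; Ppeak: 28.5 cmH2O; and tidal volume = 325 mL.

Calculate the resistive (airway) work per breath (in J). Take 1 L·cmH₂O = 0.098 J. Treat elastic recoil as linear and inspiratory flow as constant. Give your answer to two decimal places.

0.21

With constant inspiratory flow the resistive pressure is constant at PIP − Pplat = 28.5 − 22.0 = 6.5 cmH2O, so resistive work = 6.5 × 0.325 = 2.113 L·cmH2O.
× 0.098 J/(L·cmH2O) → 0.2071 J.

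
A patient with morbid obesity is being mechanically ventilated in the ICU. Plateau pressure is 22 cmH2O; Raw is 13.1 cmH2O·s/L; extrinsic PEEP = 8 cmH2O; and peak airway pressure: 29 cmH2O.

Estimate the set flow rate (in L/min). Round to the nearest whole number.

32

flow = (PIP − Pplat) / Raw = (29 − 22) / 13.1 = 0.5344 L/s × 60 = 32.064 L/min.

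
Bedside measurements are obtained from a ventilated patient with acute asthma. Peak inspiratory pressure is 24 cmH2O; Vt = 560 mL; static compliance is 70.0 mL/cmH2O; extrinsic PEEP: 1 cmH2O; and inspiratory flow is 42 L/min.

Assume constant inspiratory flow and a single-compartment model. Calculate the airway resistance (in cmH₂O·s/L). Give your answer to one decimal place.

Flow: 42 L/min ÷ 60 = 0.7 L/s.
Equation of motion (constant flow): PIP = Vt/C + R·V̇ + PEEP.
R·V̇ = PIP − Vt/C − PEEP = 24 − 560/70.0 − 1 = 24 − 8.0 − 1 = 15.0 cmH2O.
R = 15.0 / 0.7 = 21.429 cmH2O·s/L.

21.4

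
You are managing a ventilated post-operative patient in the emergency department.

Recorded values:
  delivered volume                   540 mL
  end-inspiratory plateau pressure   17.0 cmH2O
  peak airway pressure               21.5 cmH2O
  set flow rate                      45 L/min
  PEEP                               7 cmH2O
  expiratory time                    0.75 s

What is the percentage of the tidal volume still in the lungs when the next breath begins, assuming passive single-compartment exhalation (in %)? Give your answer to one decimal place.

Flow: 45 L/min ÷ 60 = 0.75 L/s.
R = (PIP − Pplat)/V̇ = (21.5 − 17.0) / 0.75 = 4.5/0.75 = 6.0 cmH2O·s/L.
C = Vt/(Pplat − PEEP) = 540.0 / (17.0 − 7) = 540.0/10.0 = 54.0 mL/cmH2O.
τ = R × C = 6.0 × 0.054 L/cmH2O = 0.324 s.
Fraction remaining at end-expiration = e^(−Te/τ) = e^(−0.75/0.324) = 0.09878 → 9.878%.

9.9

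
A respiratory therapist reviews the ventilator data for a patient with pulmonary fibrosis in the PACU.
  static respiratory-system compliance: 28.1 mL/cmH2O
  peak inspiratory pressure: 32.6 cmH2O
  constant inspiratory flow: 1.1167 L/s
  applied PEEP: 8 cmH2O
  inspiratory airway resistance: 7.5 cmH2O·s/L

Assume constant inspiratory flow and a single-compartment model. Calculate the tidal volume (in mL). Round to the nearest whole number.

Equation of motion (constant flow): PIP = Vt/C + R·V̇ + PEEP.
Vt/C = PIP − R·V̇ − PEEP = 32.6 − 8.375 − 8 = 16.225 cmH2O.
Vt = C × 16.225 = 28.1 × 16.225 = 455.92 mL.

456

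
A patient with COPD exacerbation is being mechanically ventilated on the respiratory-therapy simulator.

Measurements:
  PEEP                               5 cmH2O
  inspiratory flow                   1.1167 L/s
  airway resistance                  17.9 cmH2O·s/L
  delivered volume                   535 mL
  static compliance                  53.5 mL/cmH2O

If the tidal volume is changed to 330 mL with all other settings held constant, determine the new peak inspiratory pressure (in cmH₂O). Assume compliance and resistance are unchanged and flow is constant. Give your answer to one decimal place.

31.2

PIP = Vt/C + R·V̇ + PEEP (constant-flow equation of motion).
Only the elastic term changes: ΔPIP = ΔVt / C = (330 − 535) / 53.5 = -3.832 cmH2O.
Original PIP = 535/53.5 + 17.9×1.1167 + 5 = 34.989 cmH2O; new PIP = 34.989 + (-3.832) = 31.157 cmH2O.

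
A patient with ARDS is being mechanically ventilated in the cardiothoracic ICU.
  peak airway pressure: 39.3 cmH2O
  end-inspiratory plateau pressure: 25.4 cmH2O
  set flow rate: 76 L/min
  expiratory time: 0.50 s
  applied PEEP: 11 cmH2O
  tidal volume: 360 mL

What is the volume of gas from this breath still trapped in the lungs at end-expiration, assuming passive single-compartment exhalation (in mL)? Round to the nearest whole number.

58

Flow: 76 L/min ÷ 60 = 1.2667 L/s.
R = (PIP − Pplat)/V̇ = (39.3 − 25.4) / 1.2667 = 13.9/1.2667 = 10.973 cmH2O·s/L.
C = Vt/(Pplat − PEEP) = 360.0 / (25.4 − 11) = 360.0/14.4 = 25.0 mL/cmH2O.
τ = R × C = 10.973 × 0.025 L/cmH2O = 0.2743 s.
Fraction remaining = e^(−Te/τ) = e^(−0.50/0.2743) = 0.1616.
Trapped volume = 360.0 × 0.1616 = 58.176 mL.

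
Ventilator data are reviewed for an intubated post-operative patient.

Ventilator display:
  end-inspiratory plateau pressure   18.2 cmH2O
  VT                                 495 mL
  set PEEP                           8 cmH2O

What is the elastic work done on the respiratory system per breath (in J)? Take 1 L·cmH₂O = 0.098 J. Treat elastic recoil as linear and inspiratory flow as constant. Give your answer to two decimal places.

Elastic work ≈ ½ × (Pplat − PEEP) × Vt = 0.5 × (18.2 − 8) × 0.495 L = 0.5 × 10.2 × 0.495 = 2.525 L·cmH2O.
× 0.098 J/(L·cmH2O) → 0.2475 J.

0.25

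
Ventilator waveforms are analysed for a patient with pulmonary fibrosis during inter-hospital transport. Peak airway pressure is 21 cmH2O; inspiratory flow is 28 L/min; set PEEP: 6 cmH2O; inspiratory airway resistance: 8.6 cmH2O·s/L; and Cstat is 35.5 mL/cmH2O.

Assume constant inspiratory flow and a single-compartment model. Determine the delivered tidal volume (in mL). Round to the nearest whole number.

Flow: 28 L/min ÷ 60 = 0.4667 L/s.
Equation of motion (constant flow): PIP = Vt/C + R·V̇ + PEEP.
Vt/C = PIP − R·V̇ − PEEP = 21 − 4.014 − 6 = 10.986 cmH2O.
Vt = C × 10.986 = 35.5 × 10.986 = 390.0 mL.

390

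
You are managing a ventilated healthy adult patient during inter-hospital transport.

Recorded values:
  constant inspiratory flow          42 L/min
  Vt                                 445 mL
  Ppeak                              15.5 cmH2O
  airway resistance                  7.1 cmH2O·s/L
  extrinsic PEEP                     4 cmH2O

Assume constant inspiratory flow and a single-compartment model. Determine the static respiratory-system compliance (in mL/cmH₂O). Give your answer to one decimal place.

68.1

Flow: 42 L/min ÷ 60 = 0.7 L/s.
Equation of motion (constant flow): PIP = Vt/C + R·V̇ + PEEP.
Vt/C = PIP − R·V̇ − PEEP = 15.5 − 7.1×0.7 − 4 = 15.5 − 4.97 − 4 = 6.53 cmH2O.
C = Vt / 6.53 = 445 / 6.53 = 68.147 mL/cmH2O.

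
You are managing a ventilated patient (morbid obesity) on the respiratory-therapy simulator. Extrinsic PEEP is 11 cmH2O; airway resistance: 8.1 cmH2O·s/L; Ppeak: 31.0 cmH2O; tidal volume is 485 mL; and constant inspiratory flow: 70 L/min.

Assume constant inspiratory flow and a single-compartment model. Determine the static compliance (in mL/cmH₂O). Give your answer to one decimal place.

Flow: 70 L/min ÷ 60 = 1.1667 L/s.
Equation of motion (constant flow): PIP = Vt/C + R·V̇ + PEEP.
Vt/C = PIP − R·V̇ − PEEP = 31.0 − 8.1×1.1667 − 11 = 31.0 − 9.45 − 11 = 10.55 cmH2O.
C = Vt / 10.55 = 485 / 10.55 = 45.972 mL/cmH2O.

46.0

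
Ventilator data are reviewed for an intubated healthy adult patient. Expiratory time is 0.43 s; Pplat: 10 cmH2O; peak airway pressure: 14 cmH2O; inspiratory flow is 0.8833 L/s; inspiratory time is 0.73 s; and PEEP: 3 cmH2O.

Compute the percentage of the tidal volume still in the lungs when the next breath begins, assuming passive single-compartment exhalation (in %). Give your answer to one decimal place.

Vt = flow × Ti = 0.8833 L/s × 0.73 s × 1000 mL/L = 644.81 mL.
R = (PIP − Pplat)/V̇ = (14 − 10) / 0.8833 = 4.0/0.8833 = 4.528 cmH2O·s/L.
C = Vt/(Pplat − PEEP) = 644.81 / (10 − 3) = 644.81/7.0 = 92.116 mL/cmH2O.
τ = R × C = 4.528 × 0.09212 L/cmH2O = 0.4171 s.
Fraction remaining at end-expiration = e^(−Te/τ) = e^(−0.43/0.4171) = 0.3567 → 35.67%.

35.7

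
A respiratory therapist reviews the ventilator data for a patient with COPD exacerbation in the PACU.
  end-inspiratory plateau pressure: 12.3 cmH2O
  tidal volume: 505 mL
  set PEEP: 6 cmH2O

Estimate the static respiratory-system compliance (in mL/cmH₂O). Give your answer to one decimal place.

80.2

Cstat = Vt / (Pplat − PEEP) = 505 / (12.3 − 6) = 505 / 6.3 = 80.159 mL/cmH2O.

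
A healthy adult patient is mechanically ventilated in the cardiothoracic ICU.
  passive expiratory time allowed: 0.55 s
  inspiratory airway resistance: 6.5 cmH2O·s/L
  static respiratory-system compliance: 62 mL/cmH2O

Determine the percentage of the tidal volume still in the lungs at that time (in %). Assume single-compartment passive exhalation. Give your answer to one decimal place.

τ = R × C = 6.5 × 62 mL/cmH2O = 6.5 × 0.062 L/cmH2O = 0.403 s.
Passive exhalation: V(t)/V₀ = e^(−t/τ) = e^(−0.55/0.403) = 0.2554.
Fraction remaining = 0.2554 → 25.54%.

25.5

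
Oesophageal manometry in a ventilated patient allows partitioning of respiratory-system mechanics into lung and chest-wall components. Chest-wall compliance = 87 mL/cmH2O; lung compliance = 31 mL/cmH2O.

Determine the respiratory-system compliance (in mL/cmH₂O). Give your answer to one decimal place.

22.9

Lung and chest wall are elastances in series: 1/Crs = 1/CL + 1/Ccw.
1/Crs = 1/31 + 1/87 = 0.04375.
Crs = 22.857 mL/cmH2O.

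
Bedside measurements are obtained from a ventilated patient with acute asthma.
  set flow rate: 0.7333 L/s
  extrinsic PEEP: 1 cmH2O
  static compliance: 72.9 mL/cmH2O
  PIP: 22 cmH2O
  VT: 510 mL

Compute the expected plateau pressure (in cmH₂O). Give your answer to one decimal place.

8.0

Pplat = PEEP + Vt / Cstat = 1 + 510 / 72.9 = 1 + 6.996 = 7.996 cmH2O.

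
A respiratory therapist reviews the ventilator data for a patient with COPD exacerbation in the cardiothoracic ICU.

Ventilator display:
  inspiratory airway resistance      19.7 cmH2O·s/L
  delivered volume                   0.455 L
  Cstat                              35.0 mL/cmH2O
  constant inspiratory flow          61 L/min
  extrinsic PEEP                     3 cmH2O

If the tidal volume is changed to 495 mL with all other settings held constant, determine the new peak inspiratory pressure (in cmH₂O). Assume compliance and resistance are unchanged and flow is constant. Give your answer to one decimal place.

Flow: 61 L/min ÷ 60 = 1.0167 L/s.
PIP = Vt/C + R·V̇ + PEEP (constant-flow equation of motion).
Only the elastic term changes: ΔPIP = ΔVt / C = (495 − 455) / 35.0 = 1.143 cmH2O.
Original PIP = 455/35.0 + 19.7×1.0167 + 3 = 36.029 cmH2O; new PIP = 36.029 + (1.143) = 37.172 cmH2O.

37.2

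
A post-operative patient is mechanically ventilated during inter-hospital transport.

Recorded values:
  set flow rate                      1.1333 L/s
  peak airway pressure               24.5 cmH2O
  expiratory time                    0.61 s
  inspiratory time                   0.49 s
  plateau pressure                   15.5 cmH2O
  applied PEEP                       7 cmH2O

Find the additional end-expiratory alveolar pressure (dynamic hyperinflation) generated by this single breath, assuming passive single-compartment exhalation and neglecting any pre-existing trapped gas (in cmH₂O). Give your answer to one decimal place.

Vt = flow × Ti = 1.1333 L/s × 0.49 s × 1000 mL/L = 555.32 mL.
R = (PIP − Pplat)/V̇ = (24.5 − 15.5) / 1.1333 = 9.0/1.1333 = 7.941 cmH2O·s/L.
C = Vt/(Pplat − PEEP) = 555.32 / (15.5 − 7) = 555.32/8.5 = 65.332 mL/cmH2O.
τ = R × C = 7.941 × 0.06533 L/cmH2O = 0.5188 s.
Fraction remaining = e^(−Te/τ) = e^(−0.61/0.5188) = 0.3086; trapped volume = 555.32 × 0.3086 = 171.37 mL.
Additional alveolar pressure from trapping ≈ V_trapped / C = 171.37 / 65.332 = 2.623 cmH2O.

2.6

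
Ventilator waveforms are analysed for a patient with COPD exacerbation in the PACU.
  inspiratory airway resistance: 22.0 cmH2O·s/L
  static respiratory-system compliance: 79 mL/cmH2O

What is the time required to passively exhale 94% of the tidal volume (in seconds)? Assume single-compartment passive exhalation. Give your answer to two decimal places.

τ = R × C = 22.0 × 79 mL/cmH2O = 22.0 × 0.079 L/cmH2O = 1.738 s.
Exhaled fraction f = 1 − e^(−t/τ) → t = −τ·ln(1 − f) = −1.738·ln(0.06) = 4.89 s.

4.89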